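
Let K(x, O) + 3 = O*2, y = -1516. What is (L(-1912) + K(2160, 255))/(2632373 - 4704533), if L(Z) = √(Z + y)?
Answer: -169/690720 - I*√857/1036080 ≈ -0.00024467 - 2.8255e-5*I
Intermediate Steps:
K(x, O) = -3 + 2*O (K(x, O) = -3 + O*2 = -3 + 2*O)
L(Z) = √(-1516 + Z) (L(Z) = √(Z - 1516) = √(-1516 + Z))
(L(-1912) + K(2160, 255))/(2632373 - 4704533) = (√(-1516 - 1912) + (-3 + 2*255))/(2632373 - 4704533) = (√(-3428) + (-3 + 510))/(-2072160) = (2*I*√857 + 507)*(-1/2072160) = (507 + 2*I*√857)*(-1/2072160) = -169/690720 - I*√857/1036080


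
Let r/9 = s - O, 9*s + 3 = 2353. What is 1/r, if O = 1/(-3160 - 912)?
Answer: 4072/9569209 ≈ 0.00042553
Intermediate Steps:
O = -1/4072 (O = 1/(-4072) = -1/4072 ≈ -0.00024558)
s = 2350/9 (s = -1/3 + (1/9)*2353 = -1/3 + 2353/9 = 2350/9 ≈ 261.11)
r = 9569209/4072 (r = 9*(2350/9 - 1*(-1/4072)) = 9*(2350/9 + 1/4072) = 9*(9569209/36648) = 9569209/4072 ≈ 2350.0)
1/r = 1/(9569209/4072) = 4072/9569209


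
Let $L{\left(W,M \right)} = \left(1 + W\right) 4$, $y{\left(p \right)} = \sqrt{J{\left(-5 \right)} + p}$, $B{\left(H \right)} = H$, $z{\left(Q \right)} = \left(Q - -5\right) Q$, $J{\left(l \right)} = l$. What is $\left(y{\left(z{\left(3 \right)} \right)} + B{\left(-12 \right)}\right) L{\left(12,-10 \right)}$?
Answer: $-624 + 52 \sqrt{19} \approx -397.34$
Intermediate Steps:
$z{\left(Q \right)} = Q \left(5 + Q\right)$ ($z{\left(Q \right)} = \left(Q + 5\right) Q = \left(5 + Q\right) Q = Q \left(5 + Q\right)$)
$y{\left(p \right)} = \sqrt{-5 + p}$
$L{\left(W,M \right)} = 4 + 4 W$
$\left(y{\left(z{\left(3 \right)} \right)} + B{\left(-12 \right)}\right) L{\left(12,-10 \right)} = \left(\sqrt{-5 + 3 \left(5 + 3\right)} - 12\right) \left(4 + 4 \cdot 12\right) = \left(\sqrt{-5 + 3 \cdot 8} - 12\right) \left(4 + 48\right) = \left(\sqrt{-5 + 24} - 12\right) 52 = \left(\sqrt{19} - 12\right) 52 = \left(-12 + \sqrt{19}\right) 52 = -624 + 52 \sqrt{19}$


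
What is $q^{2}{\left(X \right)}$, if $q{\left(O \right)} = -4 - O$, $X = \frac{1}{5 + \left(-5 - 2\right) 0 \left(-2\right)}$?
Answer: $\frac{441}{25} \approx 17.64$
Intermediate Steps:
$X = \frac{1}{5}$ ($X = \frac{1}{5 + \left(-5 - 2\right) 0 \left(-2\right)} = \frac{1}{5 + \left(-7\right) 0 \left(-2\right)} = \frac{1}{5 + 0 \left(-2\right)} = \frac{1}{5 + 0} = \frac{1}{5} \approx 0.2$)
$q^{2}{\left(X \right)} = \left(-4 - \frac{1}{5}\right)^{2} = \left(- \frac{21}{5}\right)^{2} = \frac{441}{25}$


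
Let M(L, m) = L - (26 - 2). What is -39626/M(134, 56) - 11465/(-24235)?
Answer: -95907496/266585 ≈ -359.76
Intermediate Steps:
M(L, m) = -24 + L (M(L, m) = L - 1*24 = L - 24 = -24 + L)
-39626/M(134, 56) - 11465/(-24235) = -39626/(-24 + 134) - 11465/(-24235) = -39626/110 - 11465*(-1/24235) = -39626*1/110 + 2293/4847 = -19813/55 + 2293/4847 = -95907496/266585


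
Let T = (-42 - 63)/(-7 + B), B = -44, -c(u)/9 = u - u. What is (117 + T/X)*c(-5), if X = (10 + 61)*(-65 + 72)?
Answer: 0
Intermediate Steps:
c(u) = 0 (c(u) = -9*(u - u) = -9*0 = 0)
X = 497 (X = 71*7 = 497)
T = 35/17 (T = (-42 - 63)/(-7 - 44) = -105/(-51) = -105*(-1/51) = 35/17 ≈ 2.0588)
(117 + T/X)*c(-5) = (117 + (35/17)/497)*0 = (117 + (35/17)*(1/497))*0 = (117 + 5/1207)*0 = (141224/1207)*0 = 0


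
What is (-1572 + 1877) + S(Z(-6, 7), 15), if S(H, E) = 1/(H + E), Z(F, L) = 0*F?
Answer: 4576/15 ≈ 305.07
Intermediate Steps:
Z(F, L) = 0
S(H, E) = 1/(E + H)
(-1572 + 1877) + S(Z(-6, 7), 15) = (-1572 + 1877) + 1/(15 + 0) = 305 + 1/15 = 4576/15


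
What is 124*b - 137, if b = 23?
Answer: 2715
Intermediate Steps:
124*b - 137 = 124*23 - 137 = 2852 - 137 = 2715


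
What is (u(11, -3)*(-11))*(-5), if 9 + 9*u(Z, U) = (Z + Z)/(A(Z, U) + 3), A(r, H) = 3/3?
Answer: -385/18 ≈ -21.389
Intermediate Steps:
A(r, H) = 1 (A(r, H) = 3*(1/3) = 1)
u(Z, U) = -1 + Z/18 (u(Z, U) = -1 + ((Z + Z)/(1 + 3))/9 = -1 + ((2*Z)/4)/9 = -1 + ((2*Z)*(1/4))/9 = -1 + (Z/2)/9 = -1 + Z/18)
(u(11, -3)*(-11))*(-5) = ((-1 + (1/18)*11)*(-11))*(-5) = ((-1 + 11/18)*(-11))*(-5) = -7/18*(-11)*(-5) = (77/18)*(-5) = -385/18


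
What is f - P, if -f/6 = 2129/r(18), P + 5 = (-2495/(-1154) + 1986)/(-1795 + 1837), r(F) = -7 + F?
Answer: -641702221/533148 ≈ -1203.6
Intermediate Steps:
P = 2051999/48468 (P = -5 + (-2495/(-1154) + 1986)/(-1795 + 1837) = -5 + (-2495*(-1/1154) + 1986)/42 = -5 + (2495/1154 + 1986)*(1/42) = -5 + (2294339/1154)*(1/42) = -5 + 2294339/48468 = 2051999/48468 ≈ 42.337)
f = -12774/11 (f = -12774/(-7 + 18) = -12774/11 ≈ -1161.3)
f - P = -12774/11 - 1*2051999/48468 = -12774/11 - 2051999/48468 = -641702221/533148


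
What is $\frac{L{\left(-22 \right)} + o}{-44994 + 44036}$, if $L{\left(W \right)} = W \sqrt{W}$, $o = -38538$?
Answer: $\frac{19269}{479} + \frac{11 i \sqrt{22}}{479} \approx 40.228 + 0.10771 i$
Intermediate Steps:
$L{\left(W \right)} = W^{\frac{3}{2}}$
$\frac{L{\left(-22 \right)} + o}{-44994 + 44036} = \frac{\left(-22\right)^{\frac{3}{2}} - 38538}{-44994 + 44036} = \frac{- 22 i \sqrt{22} - 38538}{-958} = \left(-38538 - 22 i \sqrt{22}\right) \left(- \frac{1}{958}\right) = \frac{19269}{479} + \frac{11 i \sqrt{22}}{479}$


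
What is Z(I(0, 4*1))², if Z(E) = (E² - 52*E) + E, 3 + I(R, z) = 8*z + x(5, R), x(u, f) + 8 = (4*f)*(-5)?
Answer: 396900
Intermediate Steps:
x(u, f) = -8 - 20*f (x(u, f) = -8 + (4*f)*(-5) = -8 - 20*f)
I(R, z) = -11 - 20*R + 8*z (I(R, z) = -3 + (8*z + (-8 - 20*R)) = -3 + (-8 - 20*R + 8*z) = -11 - 20*R + 8*z)
Z(E) = E² - 51*E
Z(I(0, 4*1))² = ((-11 - 20*0 + 8*(4*1))*(-51 + (-11 - 20*0 + 8*(4*1))))² = ((-11 + 0 + 8*4)*(-51 + (-11 + 0 + 8*4)))² = ((-11 + 0 + 32)*(-51 + (-11 + 0 + 32)))² = (21*(-51 + 21))² = (21*(-30))² = (-630)² = 396900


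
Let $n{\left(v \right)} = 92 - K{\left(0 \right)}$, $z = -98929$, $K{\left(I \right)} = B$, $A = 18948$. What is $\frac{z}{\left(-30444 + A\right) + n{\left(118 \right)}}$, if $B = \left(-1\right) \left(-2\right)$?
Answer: $\frac{98929}{11406} \approx 8.6734$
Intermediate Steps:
$B = 2$
$K{\left(I \right)} = 2$
$n{\left(v \right)} = 90$ ($n{\left(v \right)} = 92 - 2 = 90$)
$\frac{z}{\left(-30444 + A\right) + n{\left(118 \right)}} = - \frac{98929}{\left(-30444 + 18948\right) + 90} = - \frac{98929}{-11496 + 90} = - \frac{98929}{-11406} = \left(-98929\right) \left(- \frac{1}{11406}\right) = \frac{98929}{11406}$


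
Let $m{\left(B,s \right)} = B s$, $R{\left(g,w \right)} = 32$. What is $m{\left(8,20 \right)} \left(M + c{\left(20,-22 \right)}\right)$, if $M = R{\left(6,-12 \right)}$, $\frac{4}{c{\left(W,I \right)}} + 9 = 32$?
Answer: $\frac{118400}{23} \approx 5147.8$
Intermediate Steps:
$c{\left(W,I \right)} = \frac{4}{23}$ ($c{\left(W,I \right)} = \frac{4}{-9 + 32} = \frac{4}{23}$)
$M = 32$
$m{\left(8,20 \right)} \left(M + c{\left(20,-22 \right)}\right) = 8 \cdot 20 \left(32 + \frac{4}{23}\right) = 160 \cdot \frac{740}{23} = \frac{118400}{23}$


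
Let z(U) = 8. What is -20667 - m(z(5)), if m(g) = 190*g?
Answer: -22187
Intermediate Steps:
-20667 - m(z(5)) = -20667 - 190*8 = -20667 - 1*1520 = -20667 - 1520 = -22187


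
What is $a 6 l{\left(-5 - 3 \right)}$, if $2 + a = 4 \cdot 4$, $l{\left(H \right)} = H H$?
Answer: $5376$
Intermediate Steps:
$l{\left(H \right)} = H^{2}$
$a = 14$ ($a = -2 + 4 \cdot 4 = -2 + 16 = 14$)
$a 6 l{\left(-5 - 3 \right)} = 14 \cdot 6 \left(-5 - 3\right)^{2} = 84 \left(-5 - 3\right)^{2} = 84 \left(-8\right)^{2} = 84 \cdot 64 = 5376$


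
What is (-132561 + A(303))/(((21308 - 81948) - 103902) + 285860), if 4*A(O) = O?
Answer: -529941/485272 ≈ -1.0920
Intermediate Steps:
A(O) = O/4
(-132561 + A(303))/(((21308 - 81948) - 103902) + 285860) = (-132561 + (¼)*303)/(((21308 - 81948) - 103902) + 285860) = (-132561 + 303/4)/((-60640 - 103902) + 285860) = -529941/(4*(-164542 + 285860)) = -529941/4/121318 = -529941/4*1/121318 = -529941/485272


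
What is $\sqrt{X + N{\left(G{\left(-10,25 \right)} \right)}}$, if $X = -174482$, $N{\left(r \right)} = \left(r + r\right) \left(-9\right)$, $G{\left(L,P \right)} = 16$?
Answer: $i \sqrt{174770} \approx 418.06 i$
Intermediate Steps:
$N{\left(r \right)} = - 18 r$ ($N{\left(r \right)} = 2 r \left(-9\right) = - 18 r$)
$\sqrt{X + N{\left(G{\left(-10,25 \right)} \right)}} = \sqrt{-174482 - 288} = \sqrt{-174770} = i \sqrt{174770}$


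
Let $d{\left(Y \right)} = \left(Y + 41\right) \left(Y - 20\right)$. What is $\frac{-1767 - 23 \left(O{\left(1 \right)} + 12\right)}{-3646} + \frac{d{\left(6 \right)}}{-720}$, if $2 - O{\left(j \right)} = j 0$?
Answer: $\frac{975787}{656280} \approx 1.4868$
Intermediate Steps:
$d{\left(Y \right)} = \left(-20 + Y\right) \left(41 + Y\right)$ ($d{\left(Y \right)} = \left(41 + Y\right) \left(-20 + Y\right) = \left(-20 + Y\right) \left(41 + Y\right)$)
$O{\left(j \right)} = 2$ ($O{\left(j \right)} = 2 - j 0 = 2 - 0 = 2 + 0 = 2$)
$\frac{-1767 - 23 \left(O{\left(1 \right)} + 12\right)}{-3646} + \frac{d{\left(6 \right)}}{-720} = \frac{-1767 - 23 \left(2 + 12\right)}{-3646} + \frac{-820 + 6^{2} + 21 \cdot 6}{-720} = \left(-1767 - 322\right) \left(- \frac{1}{3646}\right) + \left(-820 + 36 + 126\right) \left(- \frac{1}{720}\right) = \left(-1767 - 322\right) \left(- \frac{1}{3646}\right) - - \frac{329}{360} = \left(-2089\right) \left(- \frac{1}{3646}\right) + \frac{329}{360} = \frac{2089}{3646} + \frac{329}{360} = \frac{975787}{656280}$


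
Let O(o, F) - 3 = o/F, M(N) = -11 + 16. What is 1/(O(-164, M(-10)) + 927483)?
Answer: 5/4637266 ≈ 1.0782e-6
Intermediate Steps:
M(N) = 5
O(o, F) = 3 + o/F
1/(O(-164, M(-10)) + 927483) = 1/((3 - 164/5) + 927483) = 1/(-149/5 + 927483) = 1/(4637266/5) = 5/4637266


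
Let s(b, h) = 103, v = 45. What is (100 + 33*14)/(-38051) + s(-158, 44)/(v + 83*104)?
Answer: -957221/330168527 ≈ -0.0028992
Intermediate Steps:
(100 + 33*14)/(-38051) + s(-158, 44)/(v + 83*104) = (100 + 33*14)/(-38051) + 103/(45 + 83*104) = (100 + 462)*(-1/38051) + 103/(45 + 8632) = 562*(-1/38051) + 103/8677 = -562/38051 + 103*(1/8677) = -562/38051 + 103/8677 = -957221/330168527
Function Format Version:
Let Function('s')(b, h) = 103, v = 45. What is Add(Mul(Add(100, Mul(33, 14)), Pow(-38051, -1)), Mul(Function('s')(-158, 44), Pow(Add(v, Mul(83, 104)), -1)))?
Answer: Rational(-957221, 330168527) ≈ -0.0028992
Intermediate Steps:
Add(Mul(Add(100, Mul(33, 14)), Pow(-38051, -1)), Mul(Function('s')(-158, 44), Pow(Add(v, Mul(83, 104)), -1))) = Add(Mul(Add(100, Mul(33, 14)), Pow(-38051, -1)), Mul(103, Pow(Add(45, Mul(83, 104)), -1))) = Add(Mul(Add(100, 462), Rational(-1, 38051)), Mul(103, Pow(Add(45, 8632), -1))) = Add(Mul(562, Rational(-1, 38051)), Mul(103, Pow(8677, -1))) = Add(Rational(-562, 38051), Mul(103, Rational(1, 8677))) = Add(Rational(-562, 38051), Rational(103, 8677)) = Rational(-957221, 330168527)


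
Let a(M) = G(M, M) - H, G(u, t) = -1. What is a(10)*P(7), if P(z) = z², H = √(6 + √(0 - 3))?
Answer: -49 - 49*√(6 + I*√3) ≈ -170.24 - 17.15*I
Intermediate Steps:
H = √(6 + I*√3) (H = √(6 + √(-3)) = √(6 + I*√3) ≈ 2.4744 + 0.35*I)
a(M) = -1 - √(6 + I*√3)
a(10)*P(7) = (-1 - √(6 + I*√3))*7² = (-1 - √(6 + I*√3))*49 = -49 - 49*√(6 + I*√3)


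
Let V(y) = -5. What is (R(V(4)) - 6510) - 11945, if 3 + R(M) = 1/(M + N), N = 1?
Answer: -73833/4 ≈ -18458.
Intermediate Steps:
R(M) = -3 + 1/(1 + M) (R(M) = -3 + 1/(M + 1) = -3 + 1/(1 + M))
(R(V(4)) - 6510) - 11945 = ((-2 - 3*(-5))/(1 - 5) - 6510) - 11945 = ((-2 + 15)/(-4) - 6510) - 11945 = (-¼*13 - 6510) - 11945 = (-13/4 - 6510) - 11945 = -26053/4 - 11945 = -73833/4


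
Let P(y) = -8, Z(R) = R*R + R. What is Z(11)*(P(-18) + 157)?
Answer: 19668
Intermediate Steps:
Z(R) = R + R² (Z(R) = R² + R = R + R²)
Z(11)*(P(-18) + 157) = (11*(1 + 11))*(-8 + 157) = (11*12)*149 = 132*149 = 19668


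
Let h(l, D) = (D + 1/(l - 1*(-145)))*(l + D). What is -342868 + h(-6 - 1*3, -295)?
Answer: -4304234/17 ≈ -2.5319e+5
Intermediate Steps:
h(l, D) = (D + l)*(D + 1/(145 + l)) (h(l, D) = (D + 1/(l + 145))*(D + l) = (D + 1/(145 + l))*(D + l) = (D + l)*(D + 1/(145 + l)))
-342868 + h(-6 - 1*3, -295) = -342868 + (-295 + (-6 - 1*3) + 145*(-295)**2 - 295*(-6 - 1*3)**2 + (-6 - 1*3)*(-295)**2 + 145*(-295)*(-6 - 1*3))/(145 + (-6 - 1*3)) = -342868 + (-295 + (-6 - 3) + 145*87025 - 295*(-6 - 3)**2 + (-6 - 3)*87025 + 145*(-295)*(-6 - 3))/(145 + (-6 - 3)) = -342868 + (-295 - 9 + 12618625 - 295*(-9)**2 - 9*87025 + 145*(-295)*(-9))/(145 - 9) = -342868 + (-295 - 9 + 12618625 - 295*81 - 783225 + 384975)/136 = -342868 + (-295 - 9 + 12618625 - 23895 - 783225 + 384975)/136 = -342868 + (1/136)*12196176 = -342868 + 1524522/17 = -4304234/17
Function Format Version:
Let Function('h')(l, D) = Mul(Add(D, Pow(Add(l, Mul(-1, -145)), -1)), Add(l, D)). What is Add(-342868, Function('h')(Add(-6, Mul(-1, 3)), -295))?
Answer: Rational(-4304234, 17) ≈ -2.5319e+5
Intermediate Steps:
Function('h')(l, D) = Mul(Add(D, l), Add(D, Pow(Add(145, l), -1))) (Function('h')(l, D) = Mul(Add(D, Pow(Add(l, 145), -1)), Add(D, l)) = Mul(Add(D, Pow(Add(145, l), -1)), Add(D, l)) = Mul(Add(D, l), Add(D, Pow(Add(145, l), -1))))
Add(-342868, Function('h')(Add(-6, Mul(-1, 3)), -295)) = Add(-342868, Mul(Pow(Add(145, Add(-6, Mul(-1, 3))), -1), Add(-295, Add(-6, Mul(-1, 3)), Mul(145, Pow(-295, 2)), Mul(-295, Pow(Add(-6, Mul(-1, 3)), 2)), Mul(Add(-6, Mul(-1, 3)), Pow(-295, 2)), Mul(145, -295, Add(-6, Mul(-1, 3)))))) = Add(-342868, Mul(Pow(Add(145, Add(-6, -3)), -1), Add(-295, Add(-6, -3), Mul(145, 87025), Mul(-295, Pow(Add(-6, -3), 2)), Mul(Add(-6, -3), 87025), Mul(145, -295, Add(-6, -3))))) = Add(-342868, Mul(Pow(Add(145, -9), -1), Add(-295, -9, 12618625, Mul(-295, Pow(-9, 2)), Mul(-9, 87025), Mul(145, -295, -9)))) = Add(-342868, Mul(Pow(136, -1), Add(-295, -9, 12618625, Mul(-295, 81), -783225, 384975))) = Add(-342868, Mul(Rational(1, 136), Add(-295, -9, 12618625, -23895, -783225, 384975))) = Add(-342868, Mul(Rational(1, 136), 12196176)) = Add(-342868, Rational(1524522, 17)) = Rational(-4304234, 17)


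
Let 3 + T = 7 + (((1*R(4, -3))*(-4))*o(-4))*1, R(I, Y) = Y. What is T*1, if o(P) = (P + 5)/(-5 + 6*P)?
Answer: 104/29 ≈ 3.5862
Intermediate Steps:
o(P) = (5 + P)/(-5 + 6*P)
T = 104/29 (T = -3 + (7 + (((1*(-3))*(-4))*((5 - 4)/(-5 + 6*(-4))))*1) = -3 + (7 + ((-3*(-4))*(1/(-5 - 24)))*1) = -3 + (7 + (12*(1/(-29)))*1) = -3 + (7 + (12*(-1/29*1))*1) = -3 + (7 + (12*(-1/29))*1) = -3 + (7 - 12/29*1) = -3 + (7 - 12/29) = -3 + 191/29 = 104/29 ≈ 3.5862)
T*1 = (104/29)*1 = 104/29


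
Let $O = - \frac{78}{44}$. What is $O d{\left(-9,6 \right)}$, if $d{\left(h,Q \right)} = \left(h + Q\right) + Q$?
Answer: $- \frac{117}{22} \approx -5.3182$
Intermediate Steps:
$d{\left(h,Q \right)} = h + 2 Q$ ($d{\left(h,Q \right)} = \left(Q + h\right) + Q = h + 2 Q$)
$O = - \frac{39}{22}$ ($O = \left(-78\right) \frac{1}{44} = - \frac{39}{22} \approx -1.7727$)
$O d{\left(-9,6 \right)} = - \frac{39 \left(-9 + 2 \cdot 6\right)}{22} = - \frac{39 \left(-9 + 12\right)}{22} = \left(- \frac{39}{22}\right) 3 = - \frac{117}{22}$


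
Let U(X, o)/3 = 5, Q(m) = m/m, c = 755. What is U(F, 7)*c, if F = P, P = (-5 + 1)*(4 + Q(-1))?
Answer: 11325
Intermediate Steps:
Q(m) = 1
P = -20 (P = (-5 + 1)*(4 + 1) = -4*5 = -20)
F = -20
U(X, o) = 15 (U(X, o) = 3*5 = 15)
U(F, 7)*c = 15*755 = 11325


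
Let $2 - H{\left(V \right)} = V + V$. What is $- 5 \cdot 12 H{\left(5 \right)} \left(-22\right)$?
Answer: $-10560$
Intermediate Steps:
$H{\left(V \right)} = 2 - 2 V$ ($H{\left(V \right)} = 2 - \left(V + V\right) = 2 - 2 V$)
$- 5 \cdot 12 H{\left(5 \right)} \left(-22\right) = - 5 \cdot 12 \left(2 - 10\right) \left(-22\right) = - 5 \cdot 12 \left(-8\right) \left(-22\right) = - 5 \left(\left(-96\right) \left(-22\right)\right) = \left(-5\right) 2112 = -10560$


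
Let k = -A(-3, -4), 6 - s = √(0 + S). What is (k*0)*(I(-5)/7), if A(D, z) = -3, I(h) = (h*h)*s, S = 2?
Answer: 0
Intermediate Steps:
s = 6 - √2 (s = 6 - √(0 + 2) = 6 - √2 ≈ 4.5858)
I(h) = h²*(6 - √2) (I(h) = (h*h)*(6 - √2) = h²*(6 - √2))
k = 3 (k = -1*(-3) = 3)
(k*0)*(I(-5)/7) = (3*0)*(((-5)²*(6 - √2))/7) = 0*((25*(6 - √2))*(⅐)) = 0*((150 - 25*√2)*(⅐)) = 0*(150/7 - 25*√2/7) = 0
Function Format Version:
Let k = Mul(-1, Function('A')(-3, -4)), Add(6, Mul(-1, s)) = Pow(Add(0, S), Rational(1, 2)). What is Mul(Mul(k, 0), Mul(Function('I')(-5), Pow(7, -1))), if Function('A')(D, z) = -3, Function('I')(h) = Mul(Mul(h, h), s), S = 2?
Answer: 0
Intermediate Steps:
s = Add(6, Mul(-1, Pow(2, Rational(1, 2)))) (s = Add(6, Mul(-1, Pow(Add(0, 2), Rational(1, 2)))) = Add(6, Mul(-1, Pow(2, Rational(1, 2)))) ≈ 4.5858)
Function('I')(h) = Mul(Pow(h, 2), Add(6, Mul(-1, Pow(2, Rational(1, 2))))) (Function('I')(h) = Mul(Mul(h, h), Add(6, Mul(-1, Pow(2, Rational(1, 2))))) = Mul(Pow(h, 2), Add(6, Mul(-1, Pow(2, Rational(1, 2))))))
k = 3 (k = Mul(-1, -3) = 3)
Mul(Mul(k, 0), Mul(Function('I')(-5), Pow(7, -1))) = Mul(Mul(3, 0), Mul(Mul(Pow(-5, 2), Add(6, Mul(-1, Pow(2, Rational(1, 2))))), Pow(7, -1))) = Mul(0, Mul(Mul(25, Add(6, Mul(-1, Pow(2, Rational(1, 2))))), Rational(1, 7))) = Mul(0, Mul(Add(150, Mul(-25, Pow(2, Rational(1, 2)))), Rational(1, 7))) = Mul(0, Add(Rational(150, 7), Mul(Rational(-25, 7), Pow(2, Rational(1, 2))))) = 0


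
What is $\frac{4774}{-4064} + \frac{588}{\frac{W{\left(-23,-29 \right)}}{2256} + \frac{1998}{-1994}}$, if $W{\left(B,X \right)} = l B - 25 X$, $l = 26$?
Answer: $- \frac{384642261241}{617474000} \approx -622.93$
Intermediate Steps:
$W{\left(B,X \right)} = - 25 X + 26 B$ ($W{\left(B,X \right)} = 26 B - 25 X = - 25 X + 26 B$)
$\frac{4774}{-4064} + \frac{588}{\frac{W{\left(-23,-29 \right)}}{2256} + \frac{1998}{-1994}} = \frac{4774}{-4064} + \frac{588}{\frac{\left(-25\right) \left(-29\right) + 26 \left(-23\right)}{2256} + \frac{1998}{-1994}} = 4774 \left(- \frac{1}{4064}\right) + \frac{588}{\left(725 - 598\right) \frac{1}{2256} + 1998 \left(- \frac{1}{1994}\right)} = - \frac{2387}{2032} + \frac{588}{127 \cdot \frac{1}{2256} - \frac{999}{997}} = - \frac{2387}{2032} + \frac{588}{\frac{127}{2256} - \frac{999}{997}} = - \frac{2387}{2032} + \frac{588}{- \frac{2127125}{2249232}} = - \frac{2387}{2032} + 588 \left(- \frac{2249232}{2127125}\right) = - \frac{2387}{2032} - \frac{188935488}{303875} = - \frac{384642261241}{617474000}$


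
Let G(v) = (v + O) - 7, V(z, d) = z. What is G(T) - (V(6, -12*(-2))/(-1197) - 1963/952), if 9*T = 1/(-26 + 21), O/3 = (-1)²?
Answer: -1591483/813960 ≈ -1.9552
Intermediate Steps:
O = 3 (O = 3*(-1)² = 3*1 = 3)
T = -1/45 (T = 1/(9*(-26 + 21)) = (⅑)/(-5) = (⅑)*(-⅕) = -1/45 ≈ -0.022222)
G(v) = -4 + v (G(v) = (v + 3) - 7 = (3 + v) - 7 = -4 + v)
G(T) - (V(6, -12*(-2))/(-1197) - 1963/952) = (-4 - 1/45) - (6/(-1197) - 1963/952) = -181/45 - (6*(-1/1197) - 1963*1/952) = -181/45 - (-2/399 - 1963/952) = -181/45 - 1*(-112163/54264) = -181/45 + 112163/54264 = -1591483/813960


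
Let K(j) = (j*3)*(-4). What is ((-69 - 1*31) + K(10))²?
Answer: 48400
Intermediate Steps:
K(j) = -12*j (K(j) = (3*j)*(-4) = -12*j)
((-69 - 1*31) + K(10))² = ((-69 - 1*31) - 12*10)² = ((-69 - 31) - 120)² = (-100 - 120)² = (-220)² = 48400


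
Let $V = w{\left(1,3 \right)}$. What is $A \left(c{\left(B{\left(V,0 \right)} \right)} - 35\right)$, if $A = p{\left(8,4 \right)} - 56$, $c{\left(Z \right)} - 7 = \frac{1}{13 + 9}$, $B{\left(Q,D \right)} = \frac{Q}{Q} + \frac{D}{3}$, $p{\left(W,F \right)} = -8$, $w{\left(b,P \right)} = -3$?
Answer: $\frac{19680}{11} \approx 1789.1$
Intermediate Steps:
$V = -3$
$B{\left(Q,D \right)} = 1 + \frac{D}{3}$ ($B{\left(Q,D \right)} = 1 + D \frac{1}{3} = 1 + \frac{D}{3}$)
$c{\left(Z \right)} = \frac{155}{22}$ ($c{\left(Z \right)} = 7 + \frac{1}{13 + 9} = 7 + \frac{1}{22} = \frac{155}{22}$)
$A = -64$ ($A = -8 - 56 = -64$)
$A \left(c{\left(B{\left(V,0 \right)} \right)} - 35\right) = - 64 \left(\frac{155}{22} - 35\right) = \left(-64\right) \left(- \frac{615}{22}\right) = \frac{19680}{11}$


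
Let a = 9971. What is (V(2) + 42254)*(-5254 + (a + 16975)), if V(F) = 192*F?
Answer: 924903496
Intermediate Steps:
(V(2) + 42254)*(-5254 + (a + 16975)) = (192*2 + 42254)*(-5254 + (9971 + 16975)) = (384 + 42254)*(-5254 + 26946) = 42638*21692 = 924903496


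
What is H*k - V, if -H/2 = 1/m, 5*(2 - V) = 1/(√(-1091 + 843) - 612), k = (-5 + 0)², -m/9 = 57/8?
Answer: -293353229/240335370 - I*√62/936980 ≈ -1.2206 - 8.4036e-6*I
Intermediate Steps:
m = -513/8 ≈ -64.125
k = 25 (k = (-5)² = 25)
V = 2 - 1/(5*(-612 + 2*I*√62)) (V = 2 - 1/(5*(√(-1091 + 843) - 612)) = 2 - 1/(5*(√(-248) - 612)) = 2 - 1/(5*(2*I*√62 - 612)) = 2 - 1/(5*(-612 + 2*I*√62)) ≈ 2.0003 + 8.4036e-6*I)
H = 16/513 (H = -2/(-513/8) = -2*(-8/513) = 16/513 ≈ 0.031189)
H*k - V = (16/513)*25 - (937133/468490 + I*√62/936980) = 400/513 + (-937133/468490 - I*√62/936980) = -293353229/240335370 - I*√62/936980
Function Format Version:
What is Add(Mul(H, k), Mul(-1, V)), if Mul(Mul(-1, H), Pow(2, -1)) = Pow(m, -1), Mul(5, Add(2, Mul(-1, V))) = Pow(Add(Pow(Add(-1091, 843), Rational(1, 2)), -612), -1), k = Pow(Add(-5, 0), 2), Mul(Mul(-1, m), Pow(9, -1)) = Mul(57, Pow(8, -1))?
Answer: Add(Rational(-293353229, 240335370), Mul(Rational(-1, 936980), I, Pow(62, Rational(1, 2)))) ≈ Add(-1.2206, Mul(-8.4036e-6, I))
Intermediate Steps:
m = Rational(-513, 8) (m = Mul(-9, Mul(57, Pow(8, -1))) = Mul(-9, Mul(57, Rational(1, 8))) = Mul(-9, Rational(57, 8)) = Rational(-513, 8) ≈ -64.125)
k = 25 (k = Pow(-5, 2) = 25)
V = Add(2, Mul(Rational(-1, 5), Pow(Add(-612, Mul(2, I, Pow(62, Rational(1, 2)))), -1))) (V = Add(2, Mul(Rational(-1, 5), Pow(Add(Pow(Add(-1091, 843), Rational(1, 2)), -612), -1))) = Add(2, Mul(Rational(-1, 5), Pow(Add(Pow(-248, Rational(1, 2)), -612), -1))) = Add(2, Mul(Rational(-1, 5), Pow(Add(Mul(2, I, Pow(62, Rational(1, 2))), -612), -1))) = Add(2, Mul(Rational(-1, 5), Pow(Add(-612, Mul(2, I, Pow(62, Rational(1, 2)))), -1))) ≈ Add(2.0003, Mul(8.4036e-6, I)))
H = Rational(16, 513) (H = Mul(-2, Pow(Rational(-513, 8), -1)) = Mul(-2, Rational(-8, 513)) = Rational(16, 513) ≈ 0.031189)
Add(Mul(H, k), Mul(-1, V)) = Add(Mul(Rational(16, 513), 25), Mul(-1, Add(Rational(937133, 468490), Mul(Rational(1, 936980), I, Pow(62, Rational(1, 2)))))) = Add(Rational(400, 513), Add(Rational(-937133, 468490), Mul(Rational(-1, 936980), I, Pow(62, Rational(1, 2))))) = Add(Rational(-293353229, 240335370), Mul(Rational(-1, 936980), I, Pow(62, Rational(1, 2))))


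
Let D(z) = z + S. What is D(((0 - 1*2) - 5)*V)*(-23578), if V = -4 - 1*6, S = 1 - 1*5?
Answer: -1556148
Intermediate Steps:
S = -4 (S = 1 - 5 = -4)
V = -10 (V = -4 - 6 = -10)
D(z) = -4 + z (D(z) = z - 4 = -4 + z)
D(((0 - 1*2) - 5)*V)*(-23578) = (-4 + ((0 - 1*2) - 5)*(-10))*(-23578) = (-4 + ((0 - 2) - 5)*(-10))*(-23578) = (-4 + (-2 - 5)*(-10))*(-23578) = (-4 - 7*(-10))*(-23578) = (-4 + 70)*(-23578) = 66*(-23578) = -1556148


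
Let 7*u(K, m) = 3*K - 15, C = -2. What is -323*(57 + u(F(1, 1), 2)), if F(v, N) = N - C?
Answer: -126939/7 ≈ -18134.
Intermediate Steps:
F(v, N) = 2 + N (F(v, N) = N - 1*(-2) = N + 2 = 2 + N)
u(K, m) = -15/7 + 3*K/7 (u(K, m) = (3*K - 15)/7 = (-15 + 3*K)/7 = -15/7 + 3*K/7)
-323*(57 + u(F(1, 1), 2)) = -323*(57 + (-15/7 + 3*(2 + 1)/7)) = -323*(57 + (-15/7 + (3/7)*3)) = -323*(57 + (-15/7 + 9/7)) = -323*(57 - 6/7) = -323*393/7 = -126939/7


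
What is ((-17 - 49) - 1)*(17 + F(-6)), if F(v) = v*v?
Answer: -3551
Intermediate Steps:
F(v) = v²
((-17 - 49) - 1)*(17 + F(-6)) = ((-17 - 49) - 1)*(17 + (-6)²) = (-66 - 1)*(17 + 36) = -67*53 = -3551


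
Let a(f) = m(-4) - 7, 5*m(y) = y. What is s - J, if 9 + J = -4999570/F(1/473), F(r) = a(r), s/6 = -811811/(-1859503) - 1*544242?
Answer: -283295328243107/72520617 ≈ -3.9064e+6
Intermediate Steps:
m(y) = y/5
s = -6072112919490/1859503 (s = 6*(-811811/(-1859503) - 1*544242) = 6*(-811811*(-1/1859503) - 544242) = 6*(811811/1859503 - 544242) = 6*(-1012018819915/1859503) = -6072112919490/1859503 ≈ -3.2654e+6)
a(f) = -39/5 (a(f) = (1/5)*(-4) - 7 = -4/5 - 7 = -39/5)
F(r) = -39/5
J = 24997499/39 (J = -9 - 4999570/(-39/5) = -9 - 4999570*(-5/39) = -9 + 24997850/39 = 24997499/39 ≈ 6.4096e+5)
s - J = -6072112919490/1859503 - 1*24997499/39 = -6072112919490/1859503 - 24997499/39 = -283295328243107/72520617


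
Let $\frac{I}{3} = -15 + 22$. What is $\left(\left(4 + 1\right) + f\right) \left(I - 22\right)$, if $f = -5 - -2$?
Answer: $-2$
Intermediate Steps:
$f = -3$ ($f = -5 + 2 = -3$)
$I = 21$ ($I = 3 \left(-15 + 22\right) = 3 \cdot 7 = 21$)
$\left(\left(4 + 1\right) + f\right) \left(I - 22\right) = \left(\left(4 + 1\right) - 3\right) \left(21 - 22\right) = \left(5 - 3\right) \left(-1\right) = 2 \left(-1\right) = -2$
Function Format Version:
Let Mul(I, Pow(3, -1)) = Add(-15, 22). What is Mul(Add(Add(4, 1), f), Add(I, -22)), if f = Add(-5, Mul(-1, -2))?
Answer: -2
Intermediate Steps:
f = -3 (f = Add(-5, 2) = -3)
I = 21 (I = Mul(3, Add(-15, 22)) = Mul(3, 7) = 21)
Mul(Add(Add(4, 1), f), Add(I, -22)) = Mul(Add(Add(4, 1), -3), Add(21, -22)) = Mul(Add(5, -3), -1) = Mul(2, -1) = -2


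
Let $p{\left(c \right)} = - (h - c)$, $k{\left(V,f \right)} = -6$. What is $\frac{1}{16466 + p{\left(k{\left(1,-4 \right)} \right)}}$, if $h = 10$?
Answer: $\frac{1}{16450} \approx 6.079 \cdot 10^{-5}$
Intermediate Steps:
$p{\left(c \right)} = -10 + c$ ($p{\left(c \right)} = - (10 - c) = -10 + c$)
$\frac{1}{16466 + p{\left(k{\left(1,-4 \right)} \right)}} = \frac{1}{16466 - 16} = \frac{1}{16450}$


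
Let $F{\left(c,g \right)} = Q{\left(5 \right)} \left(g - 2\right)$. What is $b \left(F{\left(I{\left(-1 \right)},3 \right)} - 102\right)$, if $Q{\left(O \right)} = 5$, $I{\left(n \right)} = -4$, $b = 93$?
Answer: $-9021$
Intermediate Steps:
$F{\left(c,g \right)} = -10 + 5 g$ ($F{\left(c,g \right)} = 5 \left(g - 2\right) = 5 \left(-2 + g\right) = -10 + 5 g$)
$b \left(F{\left(I{\left(-1 \right)},3 \right)} - 102\right) = 93 \left(\left(-10 + 5 \cdot 3\right) - 102\right) = 93 \left(\left(-10 + 15\right) - 102\right) = 93 \left(5 - 102\right) = 93 \left(-97\right) = -9021$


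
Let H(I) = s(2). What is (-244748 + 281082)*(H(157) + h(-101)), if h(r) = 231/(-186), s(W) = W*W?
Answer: 3106557/31 ≈ 1.0021e+5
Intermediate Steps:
s(W) = W²
h(r) = -77/62 (h(r) = 231*(-1/186) = -77/62)
H(I) = 4 (H(I) = 2² = 4)
(-244748 + 281082)*(H(157) + h(-101)) = (-244748 + 281082)*(4 - 77/62) = 36334*(171/62) = 3106557/31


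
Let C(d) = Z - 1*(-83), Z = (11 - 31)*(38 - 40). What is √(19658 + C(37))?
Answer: √19781 ≈ 140.65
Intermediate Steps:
Z = 40 (Z = -20*(-2) = 40)
C(d) = 123 (C(d) = 40 - 1*(-83) = 40 + 83 = 123)
√(19658 + C(37)) = √(19658 + 123) = √19781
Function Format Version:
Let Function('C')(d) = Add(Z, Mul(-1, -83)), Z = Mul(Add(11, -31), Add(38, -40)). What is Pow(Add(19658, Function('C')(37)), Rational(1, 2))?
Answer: Pow(19781, Rational(1, 2)) ≈ 140.65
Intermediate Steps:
Z = 40 (Z = Mul(-20, -2) = 40)
Function('C')(d) = 123 (Function('C')(d) = Add(40, Mul(-1, -83)) = Add(40, 83) = 123)
Pow(Add(19658, Function('C')(37)), Rational(1, 2)) = Pow(Add(19658, 123), Rational(1, 2)) = Pow(19781, Rational(1, 2))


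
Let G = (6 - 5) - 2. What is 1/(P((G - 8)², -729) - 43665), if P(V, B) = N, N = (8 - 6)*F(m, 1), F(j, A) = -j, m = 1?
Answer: -1/43667 ≈ -2.2901e-5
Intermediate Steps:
G = -1 (G = 1 - 2 = -1)
N = -2 (N = (8 - 6)*(-1*1) = 2*(-1) = -2)
P(V, B) = -2
1/(P((G - 8)², -729) - 43665) = 1/(-2 - 43665) = 1/(-43667) = -1/43667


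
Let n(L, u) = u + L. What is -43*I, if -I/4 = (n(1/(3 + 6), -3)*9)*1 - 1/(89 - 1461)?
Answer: -1533853/343 ≈ -4471.9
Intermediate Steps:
n(L, u) = L + u
I = 35671/343 (I = -4*(((1/(3 + 6) - 3)*9)*1 - 1/(89 - 1461)) = -4*(((1/9 - 3)*9)*1 - 1/(-1372)) = -4*(((⅑ - 3)*9)*1 - 1*(-1/1372)) = -4*(-26/9*9*1 + 1/1372) = -4*(-26*1 + 1/1372) = -4*(-26 + 1/1372) = -4*(-35671/1372) = 35671/343 ≈ 104.00)
-43*I = -43*35671/343 = -1533853/343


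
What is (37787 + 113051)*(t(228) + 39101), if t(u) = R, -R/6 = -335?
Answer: 6201101018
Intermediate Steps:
R = 2010 (R = -6*(-335) = 2010)
t(u) = 2010
(37787 + 113051)*(t(228) + 39101) = (37787 + 113051)*(2010 + 39101) = 150838*41111 = 6201101018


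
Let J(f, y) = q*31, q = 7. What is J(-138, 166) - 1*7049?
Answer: -6832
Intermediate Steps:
J(f, y) = 217 (J(f, y) = 7*31 = 217)
J(-138, 166) - 1*7049 = 217 - 1*7049 = 217 - 7049 = -6832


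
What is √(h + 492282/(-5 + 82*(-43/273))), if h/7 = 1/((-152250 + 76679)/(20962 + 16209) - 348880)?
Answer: I*√110545219239107104782217084506533/63427926203441 ≈ 165.76*I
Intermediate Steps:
h = -260197/12968294051 (h = 7/((-152250 + 76679)/(20962 + 16209) - 348880) = 7/(-75571/37171 - 348880) = 7/(-12968294051/37171) = 7*(-37171/12968294051) = -260197/12968294051 ≈ -2.0064e-5)
√(h + 492282/(-5 + 82*(-43/273))) = √(-260197/12968294051 + 492282/(-5 + 82*(-43/273))) = √(-260197/12968294051 + 492282/(-5 - 3526/273)) = √(-260197/12968294051 + 492282/(-4891/273)) = √(-260197/12968294051 + 492282*(-273/4891)) = √(-260197/12968294051 - 134392986/4891) = √(-1742847762112549813/63427926203441) = I*√110545219239107104782217084506533/63427926203441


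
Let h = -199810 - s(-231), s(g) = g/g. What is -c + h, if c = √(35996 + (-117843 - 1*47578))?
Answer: -199811 - 5*I*√5177 ≈ -1.9981e+5 - 359.76*I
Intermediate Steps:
s(g) = 1
h = -199811 (h = -199810 - 1*1 = -199810 - 1 = -199811)
c = 5*I*√5177 (c = √(35996 + (-117843 - 47578)) = √(35996 - 165421) = √(-129425) = 5*I*√5177 ≈ 359.76*I)
-c + h = -5*I*√5177 - 199811 = -199811 - 5*I*√5177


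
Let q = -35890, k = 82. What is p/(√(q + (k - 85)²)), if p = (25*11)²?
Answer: -75625*I*√35881/35881 ≈ -399.24*I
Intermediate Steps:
p = 75625 (p = 275² = 75625)
p/(√(q + (k - 85)²)) = 75625/(√(-35890 + (82 - 85)²)) = 75625/(√(-35890 + (-3)²)) = 75625/(√(-35890 + 9)) = 75625/(√(-35881)) = 75625/((I*√35881)) = 75625*(-I*√35881/35881) = -75625*I*√35881/35881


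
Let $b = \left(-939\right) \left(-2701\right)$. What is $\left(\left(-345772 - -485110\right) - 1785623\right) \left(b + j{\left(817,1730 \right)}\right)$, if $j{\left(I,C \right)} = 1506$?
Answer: $-4177851527325$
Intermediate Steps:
$b = 2536239$
$\left(\left(-345772 - -485110\right) - 1785623\right) \left(b + j{\left(817,1730 \right)}\right) = \left(\left(-345772 - -485110\right) - 1785623\right) \left(2536239 + 1506\right) = \left(\left(-345772 + 485110\right) - 1785623\right) 2537745 = \left(139338 - 1785623\right) 2537745 = \left(-1646285\right) 2537745 = -4177851527325$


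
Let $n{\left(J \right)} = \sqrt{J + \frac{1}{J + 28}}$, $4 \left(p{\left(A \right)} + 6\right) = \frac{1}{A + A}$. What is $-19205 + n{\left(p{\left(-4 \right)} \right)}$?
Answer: $-19205 + \frac{i \sqrt{189324930}}{5624} \approx -19205.0 + 2.4466 i$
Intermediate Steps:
$p{\left(A \right)} = -6 + \frac{1}{8 A}$ ($p{\left(A \right)} = -6 + \frac{1}{4 \left(A + A\right)} = -6 + \frac{1}{4 \cdot 2 A} = -6 + \frac{\frac{1}{2} \frac{1}{A}}{4} = -6 + \frac{1}{8 A}$)
$n{\left(J \right)} = \sqrt{J + \frac{1}{28 + J}}$
$-19205 + n{\left(p{\left(-4 \right)} \right)} = -19205 + \sqrt{\frac{1 + \left(-6 + \frac{1}{8 \left(-4\right)}\right) \left(28 - \left(6 - \frac{1}{8 \left(-4\right)}\right)\right)}{28 - \left(6 - \frac{1}{8 \left(-4\right)}\right)}} = -19205 + \sqrt{\frac{1 + \left(-6 + \frac{1}{8} \left(- \frac{1}{4}\right)\right) \left(28 + \left(-6 + \frac{1}{8} \left(- \frac{1}{4}\right)\right)\right)}{28 + \left(-6 + \frac{1}{8} \left(- \frac{1}{4}\right)\right)}} = -19205 + \sqrt{\frac{1 + \left(-6 - \frac{1}{32}\right) \left(28 - \frac{193}{32}\right)}{28 - \frac{193}{32}}} = -19205 + \sqrt{\frac{1 - \frac{193 \left(28 - \frac{193}{32}\right)}{32}}{28 - \frac{193}{32}}} = -19205 + \sqrt{\frac{1 - \frac{135679}{1024}}{\frac{703}{32}}} = -19205 + \sqrt{\frac{32 \left(1 - \frac{135679}{1024}\right)}{703}} = -19205 + \sqrt{\frac{32}{703} \left(- \frac{134655}{1024}\right)} = -19205 + \sqrt{- \frac{134655}{22496}} = -19205 + \frac{i \sqrt{189324930}}{5624}$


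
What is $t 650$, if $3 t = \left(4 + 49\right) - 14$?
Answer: $8450$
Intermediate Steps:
$t = 13$ ($t = \frac{\left(4 + 49\right) - 14}{3} = \frac{53 - 14}{3} = \frac{1}{3} \cdot 39 = 13$)
$t 650 = 13 \cdot 650 = 8450$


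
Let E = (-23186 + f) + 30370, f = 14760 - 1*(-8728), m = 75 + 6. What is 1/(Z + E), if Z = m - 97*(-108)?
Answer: 1/41229 ≈ 2.4255e-5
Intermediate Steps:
m = 81
f = 23488 (f = 14760 + 8728 = 23488)
Z = 10557 (Z = 81 - 97*(-108) = 81 + 10476 = 10557)
E = 30672 (E = (-23186 + 23488) + 30370 = 302 + 30370 = 30672)
1/(Z + E) = 1/(10557 + 30672) = 1/41229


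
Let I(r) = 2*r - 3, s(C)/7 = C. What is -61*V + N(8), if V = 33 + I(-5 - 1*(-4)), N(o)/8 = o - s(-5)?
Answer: -1364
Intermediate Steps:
s(C) = 7*C
N(o) = 280 + 8*o (N(o) = 8*(o - 7*(-5)) = 8*(o - 1*(-35)) = 8*(o + 35) = 8*(35 + o) = 280 + 8*o)
I(r) = -3 + 2*r
V = 28 (V = 33 + (-3 + 2*(-5 - 1*(-4))) = 33 + (-3 + 2*(-5 + 4)) = 33 + (-3 + 2*(-1)) = 33 + (-3 - 2) = 33 - 5 = 28)
-61*V + N(8) = -61*28 + (280 + 8*8) = -1708 + (280 + 64) = -1708 + 344 = -1364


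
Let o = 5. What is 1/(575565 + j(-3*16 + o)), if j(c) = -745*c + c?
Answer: 1/607557 ≈ 1.6459e-6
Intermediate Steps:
j(c) = -744*c
1/(575565 + j(-3*16 + o)) = 1/(575565 - 744*(-3*16 + 5)) = 1/(575565 - 744*(-48 + 5)) = 1/(575565 - 744*(-43)) = 1/(575565 + 31992) = 1/607557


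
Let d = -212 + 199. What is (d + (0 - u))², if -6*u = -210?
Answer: 2304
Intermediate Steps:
u = 35 (u = -⅙*(-210) = 35)
d = -13
(d + (0 - u))² = (-13 + (0 - 1*35))² = (-13 + (0 - 35))² = (-13 - 35)² = (-48)² = 2304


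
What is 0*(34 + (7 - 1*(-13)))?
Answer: 0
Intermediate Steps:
0*(34 + (7 - 1*(-13))) = 0*(34 + (7 + 13)) = 0*(34 + 20) = 0*54 = 0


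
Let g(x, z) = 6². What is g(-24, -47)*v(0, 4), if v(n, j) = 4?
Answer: 144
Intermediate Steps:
g(x, z) = 36
g(-24, -47)*v(0, 4) = 36*4 = 144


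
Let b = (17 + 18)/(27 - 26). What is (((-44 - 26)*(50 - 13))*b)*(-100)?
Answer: 9065000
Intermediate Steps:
b = 35 (b = 35/1 = 35*1 = 35)
(((-44 - 26)*(50 - 13))*b)*(-100) = (((-44 - 26)*(50 - 13))*35)*(-100) = (-70*37*35)*(-100) = -2590*35*(-100) = -90650*(-100) = 9065000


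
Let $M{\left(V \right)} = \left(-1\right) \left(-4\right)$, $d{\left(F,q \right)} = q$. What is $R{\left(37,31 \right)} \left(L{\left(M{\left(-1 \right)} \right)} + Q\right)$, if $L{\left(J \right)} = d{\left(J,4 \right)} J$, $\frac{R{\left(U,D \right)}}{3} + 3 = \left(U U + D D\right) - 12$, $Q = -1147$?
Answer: $-7854795$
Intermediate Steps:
$R{\left(U,D \right)} = -45 + 3 D^{2} + 3 U^{2}$ ($R{\left(U,D \right)} = -9 + 3 \left(\left(U U + D D\right) - 12\right) = -9 + 3 \left(\left(U^{2} + D^{2}\right) - 12\right) = -9 + 3 \left(\left(D^{2} + U^{2}\right) - 12\right) = -9 + 3 \left(-12 + D^{2} + U^{2}\right) = -9 + \left(-36 + 3 D^{2} + 3 U^{2}\right) = -45 + 3 D^{2} + 3 U^{2}$)
$M{\left(V \right)} = 4$
$L{\left(J \right)} = 4 J$
$R{\left(37,31 \right)} \left(L{\left(M{\left(-1 \right)} \right)} + Q\right) = \left(-45 + 3 \cdot 31^{2} + 3 \cdot 37^{2}\right) \left(4 \cdot 4 - 1147\right) = \left(-45 + 3 \cdot 961 + 3 \cdot 1369\right) \left(16 - 1147\right) = \left(-45 + 2883 + 4107\right) \left(-1131\right) = 6945 \left(-1131\right) = -7854795$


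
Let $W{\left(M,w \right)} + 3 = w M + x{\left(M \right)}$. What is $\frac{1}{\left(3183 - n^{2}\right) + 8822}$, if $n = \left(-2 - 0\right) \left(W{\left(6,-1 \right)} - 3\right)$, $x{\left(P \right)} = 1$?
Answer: $\frac{1}{11521} \approx 8.6798 \cdot 10^{-5}$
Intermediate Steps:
$W{\left(M,w \right)} = -2 + M w$ ($W{\left(M,w \right)} = -3 + \left(w M + 1\right) = -3 + \left(M w + 1\right) = -3 + \left(1 + M w\right) = -2 + M w$)
$n = 22$ ($n = \left(-2 - 0\right) \left(\left(-2 + 6 \left(-1\right)\right) - 3\right) = \left(-2 + 0\right) \left(\left(-2 - 6\right) - 3\right) = - 2 \left(-8 - 3\right) = \left(-2\right) \left(-11\right) = 22$)
$\frac{1}{\left(3183 - n^{2}\right) + 8822} = \frac{1}{\left(3183 - 22^{2}\right) + 8822} = \frac{1}{\left(3183 - 484\right) + 8822} = \frac{1}{2699 + 8822} = \frac{1}{11521}$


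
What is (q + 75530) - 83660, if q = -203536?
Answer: -211666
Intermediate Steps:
(q + 75530) - 83660 = (-203536 + 75530) - 83660 = -128006 - 83660 = -211666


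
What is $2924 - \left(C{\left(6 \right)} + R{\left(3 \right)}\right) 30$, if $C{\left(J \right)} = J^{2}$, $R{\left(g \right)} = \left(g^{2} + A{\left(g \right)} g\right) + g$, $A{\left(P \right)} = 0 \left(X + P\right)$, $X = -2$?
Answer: $1484$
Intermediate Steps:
$A{\left(P \right)} = 0$ ($A{\left(P \right)} = 0 \left(-2 + P\right) = 0$)
$R{\left(g \right)} = g + g^{2}$ ($R{\left(g \right)} = \left(g^{2} + 0 g\right) + g = \left(g^{2} + 0\right) + g = g^{2} + g = g + g^{2}$)
$2924 - \left(C{\left(6 \right)} + R{\left(3 \right)}\right) 30 = 2924 - \left(6^{2} + 3 \left(1 + 3\right)\right) 30 = 2924 - \left(36 + 3 \cdot 4\right) 30 = 2924 - \left(36 + 12\right) 30 = 2924 - 48 \cdot 30 = 2924 - 1440 = 1484$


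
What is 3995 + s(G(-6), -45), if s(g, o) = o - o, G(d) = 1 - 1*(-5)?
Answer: 3995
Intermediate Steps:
G(d) = 6 (G(d) = 1 + 5 = 6)
s(g, o) = 0
3995 + s(G(-6), -45) = 3995 + 0 = 3995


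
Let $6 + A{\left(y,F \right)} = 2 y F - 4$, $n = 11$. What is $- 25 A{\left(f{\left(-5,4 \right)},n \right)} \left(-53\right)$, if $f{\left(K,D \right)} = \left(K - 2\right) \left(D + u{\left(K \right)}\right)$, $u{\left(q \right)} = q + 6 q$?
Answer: $6312300$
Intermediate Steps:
$u{\left(q \right)} = 7 q$
$f{\left(K,D \right)} = \left(-2 + K\right) \left(D + 7 K\right)$ ($f{\left(K,D \right)} = \left(K - 2\right) \left(D + 7 K\right) = \left(-2 + K\right) \left(D + 7 K\right)$)
$A{\left(y,F \right)} = -10 + 2 F y$ ($A{\left(y,F \right)} = -6 + \left(2 y F - 4\right) = -6 + \left(2 F y - 4\right) = -6 + \left(-4 + 2 F y\right) = -10 + 2 F y$)
$- 25 A{\left(f{\left(-5,4 \right)},n \right)} \left(-53\right) = - 25 \left(-10 + 2 \cdot 11 \left(\left(-14\right) \left(-5\right) - 8 + 7 \left(-5\right)^{2} + 4 \left(-5\right)\right)\right) \left(-53\right) = - 25 \left(-10 + 2 \cdot 11 \left(70 - 8 + 7 \cdot 25 - 20\right)\right) \left(-53\right) = - 25 \left(-10 + 2 \cdot 11 \left(70 - 8 + 175 - 20\right)\right) \left(-53\right) = - 25 \left(-10 + 2 \cdot 11 \cdot 217\right) \left(-53\right) = - 25 \left(-10 + 4774\right) \left(-53\right) = \left(-25\right) 4764 \left(-53\right) = \left(-119100\right) \left(-53\right) = 6312300$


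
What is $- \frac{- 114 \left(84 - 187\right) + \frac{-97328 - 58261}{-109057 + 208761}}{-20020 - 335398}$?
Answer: $\frac{1170568779}{35436596272} \approx 0.033033$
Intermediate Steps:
$- \frac{- 114 \left(84 - 187\right) + \frac{-97328 - 58261}{-109057 + 208761}}{-20020 - 335398} = - \frac{\left(-114\right) \left(-103\right) - \frac{155589}{99704}}{-355418} = - \frac{\left(11742 - \frac{155589}{99704}\right) \left(-1\right)}{355418} = - \frac{1170568779 \left(-1\right)}{99704 \cdot 355418} = \left(-1\right) \left(- \frac{1170568779}{35436596272}\right) = \frac{1170568779}{35436596272}$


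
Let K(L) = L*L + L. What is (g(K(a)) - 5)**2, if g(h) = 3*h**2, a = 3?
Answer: 182329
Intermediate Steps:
K(L) = L + L**2 (K(L) = L**2 + L = L + L**2)
(g(K(a)) - 5)**2 = (3*(3*(1 + 3))**2 - 5)**2 = (3*(3*4)**2 - 5)**2 = (3*12**2 - 5)**2 = (3*144 - 5)**2 = (432 - 5)**2 = 427**2 = 182329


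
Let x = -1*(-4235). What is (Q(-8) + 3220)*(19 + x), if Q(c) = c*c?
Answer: 13970136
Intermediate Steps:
Q(c) = c**2
x = 4235
(Q(-8) + 3220)*(19 + x) = ((-8)**2 + 3220)*(19 + 4235) = (64 + 3220)*4254 = 3284*4254 = 13970136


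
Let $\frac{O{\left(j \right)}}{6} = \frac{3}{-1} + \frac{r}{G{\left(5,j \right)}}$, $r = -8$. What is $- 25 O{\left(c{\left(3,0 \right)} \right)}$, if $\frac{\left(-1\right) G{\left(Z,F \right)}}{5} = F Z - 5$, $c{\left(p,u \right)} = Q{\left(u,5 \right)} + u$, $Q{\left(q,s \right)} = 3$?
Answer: $426$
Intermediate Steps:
$c{\left(p,u \right)} = 3 + u$
$G{\left(Z,F \right)} = 25 - 5 F Z$ ($G{\left(Z,F \right)} = - 5 \left(F Z - 5\right) = - 5 \left(-5 + F Z\right) = 25 - 5 F Z$)
$O{\left(j \right)} = -18 - \frac{48}{25 - 25 j}$ ($O{\left(j \right)} = 6 \left(\frac{3}{-1} - \frac{8}{25 - 5 j 5}\right) = 6 \left(3 \left(-1\right) - \frac{8}{25 - 25 j}\right) = 6 \left(-3 - \frac{8}{25 - 25 j}\right) = -18 - \frac{48}{25 - 25 j}$)
$- 25 O{\left(c{\left(3,0 \right)} \right)} = - 25 \frac{6 \left(83 - 75 \left(3 + 0\right)\right)}{25 \left(-1 + \left(3 + 0\right)\right)} = - 25 \frac{6 \left(83 - 225\right)}{25 \left(-1 + 3\right)} = - 25 \frac{6 \left(83 - 225\right)}{25 \cdot 2} = - 25 \cdot \frac{6}{25} \cdot \frac{1}{2} \left(-142\right) = \left(-25\right) \left(- \frac{426}{25}\right) = 426$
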